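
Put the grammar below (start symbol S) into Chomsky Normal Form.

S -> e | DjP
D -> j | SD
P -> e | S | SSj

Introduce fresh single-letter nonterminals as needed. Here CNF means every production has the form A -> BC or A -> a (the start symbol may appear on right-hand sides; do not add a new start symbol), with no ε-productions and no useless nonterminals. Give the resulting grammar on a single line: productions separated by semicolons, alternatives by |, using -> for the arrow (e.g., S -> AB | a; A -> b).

No ε-productions.
After unit-elimination: S -> e | DjP; D -> j | SD; P -> e | DjP | SSj.
TERM: introduce A -> j and substitute in every rule of length ≥2.
BIN: P -> DAP becomes P -> DB, B -> AP; P -> SSA becomes P -> SC, C -> SA; S -> DAP becomes S -> DE, E -> AP.

S -> e | DE; A -> j; B -> AP; C -> SA; D -> j | SD; E -> AP; P -> e | DB | SC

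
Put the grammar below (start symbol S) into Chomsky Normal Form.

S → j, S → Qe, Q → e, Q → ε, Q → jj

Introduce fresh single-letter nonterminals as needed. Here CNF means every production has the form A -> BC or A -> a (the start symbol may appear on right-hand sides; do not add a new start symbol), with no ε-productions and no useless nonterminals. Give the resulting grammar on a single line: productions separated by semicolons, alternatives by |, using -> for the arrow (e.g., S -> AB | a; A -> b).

Nullable: {Q}; after ε-elimination: S -> e | j | Qe; Q -> e | jj.
No unit productions to eliminate.
TERM: introduce B -> e, A -> j and substitute in every rule of length ≥2.

S -> e | j | QB; A -> j; B -> e; Q -> e | AA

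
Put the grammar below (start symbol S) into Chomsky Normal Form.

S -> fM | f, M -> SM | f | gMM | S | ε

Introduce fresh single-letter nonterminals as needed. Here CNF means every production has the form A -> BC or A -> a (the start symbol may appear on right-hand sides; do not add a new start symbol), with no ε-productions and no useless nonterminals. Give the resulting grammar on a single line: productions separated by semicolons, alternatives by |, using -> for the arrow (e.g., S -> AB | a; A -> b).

S -> f | AM; A -> f; B -> g; C -> MM; M -> f | g | AM | BC | BM | SM

Nullable: {M}; after ε-elimination: S -> f | fM; M -> S | f | g | SM | gM | gMM.
After unit-elimination: S -> f | fM; M -> f | g | SM | fM | gM | gMM.
TERM: introduce A -> f, B -> g and substitute in every rule of length ≥2.
BIN: M -> BMM becomes M -> BC, C -> MM.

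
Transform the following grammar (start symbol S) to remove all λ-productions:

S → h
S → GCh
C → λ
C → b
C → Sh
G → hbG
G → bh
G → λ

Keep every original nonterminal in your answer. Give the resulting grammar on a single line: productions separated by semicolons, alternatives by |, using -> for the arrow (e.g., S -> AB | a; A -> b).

S -> h | Ch | Gh | GCh; C -> b | Sh; G -> bh | hb | hbG

Nullable set: {C, G}.
S -> GCh: G, C nullable, giving Ch | GCh | Gh | h.
Drop C -> λ.
Drop G -> λ.
G -> hbG: G nullable, giving hb | hbG.
Unchanged (no nullable symbols): S -> h; C -> Sh; C -> b; G -> bh.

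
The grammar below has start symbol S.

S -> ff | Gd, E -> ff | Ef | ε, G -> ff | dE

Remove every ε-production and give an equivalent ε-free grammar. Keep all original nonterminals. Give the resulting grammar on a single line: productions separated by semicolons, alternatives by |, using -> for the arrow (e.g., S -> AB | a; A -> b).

Nullable set: {E}.
Drop E -> ε.
E -> Ef: E nullable, giving Ef | f.
G -> dE: E nullable, giving d | dE.
Unchanged (no nullable symbols): S -> Gd; S -> ff; E -> ff; G -> ff.

S -> Gd | ff; E -> f | Ef | ff; G -> d | dE | ff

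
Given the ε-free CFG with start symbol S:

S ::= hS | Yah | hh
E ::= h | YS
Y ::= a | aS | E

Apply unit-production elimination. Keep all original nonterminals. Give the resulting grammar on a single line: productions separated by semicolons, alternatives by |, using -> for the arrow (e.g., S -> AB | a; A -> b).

Unit productions: Y->E.
Unit pairs (A ⇒* B via units): (Y,E).
S: inherits non-unit rules of {S} → Yah | hS | hh.
E: inherits non-unit rules of {E} → YS | h.
Y: inherits non-unit rules of {E, Y} → YS | a | aS | h.

S -> hS | hh | Yah; E -> h | YS; Y -> a | h | YS | aS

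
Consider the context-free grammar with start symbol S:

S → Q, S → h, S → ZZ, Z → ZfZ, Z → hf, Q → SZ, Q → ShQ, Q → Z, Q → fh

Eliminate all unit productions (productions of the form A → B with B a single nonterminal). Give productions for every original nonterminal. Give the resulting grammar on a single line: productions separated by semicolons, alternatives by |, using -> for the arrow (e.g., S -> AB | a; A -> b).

S -> h | SZ | ZZ | fh | hf | ShQ | ZfZ; Q -> SZ | fh | hf | ShQ | ZfZ; Z -> hf | ZfZ

Unit productions: Q->Z, S->Q.
Unit pairs (A ⇒* B via units): (Q,Z), (S,Q), (S,Z).
S: inherits non-unit rules of {Q, S, Z} → SZ | ShQ | ZZ | ZfZ | fh | h | hf.
Q: inherits non-unit rules of {Q, Z} → SZ | ShQ | ZfZ | fh | hf.
Z: inherits non-unit rules of {Z} → ZfZ | hf.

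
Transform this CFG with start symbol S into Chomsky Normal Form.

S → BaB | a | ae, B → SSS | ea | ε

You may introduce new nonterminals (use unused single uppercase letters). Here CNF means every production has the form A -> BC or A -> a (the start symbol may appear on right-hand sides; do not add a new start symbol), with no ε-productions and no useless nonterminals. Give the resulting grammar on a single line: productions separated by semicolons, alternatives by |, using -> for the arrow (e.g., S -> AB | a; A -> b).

Nullable: {B}; after ε-elimination: S -> a | Ba | aB | ae | BaB; B -> ea | SSS.
No unit productions to eliminate.
TERM: introduce C -> a, A -> e and substitute in every rule of length ≥2.
BIN: B -> SSS becomes B -> SD, D -> SS; S -> BCB becomes S -> BE, E -> CB.

S -> a | BC | BE | CA | CB; A -> e; B -> AC | SD; C -> a; D -> SS; E -> CB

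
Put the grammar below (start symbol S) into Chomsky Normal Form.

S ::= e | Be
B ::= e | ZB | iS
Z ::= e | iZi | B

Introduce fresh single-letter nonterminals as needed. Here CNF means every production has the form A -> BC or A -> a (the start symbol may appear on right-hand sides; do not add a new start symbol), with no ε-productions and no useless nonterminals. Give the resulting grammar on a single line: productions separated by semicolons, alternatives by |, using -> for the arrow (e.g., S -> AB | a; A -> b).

No ε-productions.
After unit-elimination: S -> e | Be; B -> e | ZB | iS; Z -> e | ZB | iS | iZi.
TERM: introduce C -> e, A -> i and substitute in every rule of length ≥2.
BIN: Z -> AZA becomes Z -> AD, D -> ZA.

S -> e | BC; A -> i; B -> e | AS | ZB; C -> e; D -> ZA; Z -> e | AD | AS | ZB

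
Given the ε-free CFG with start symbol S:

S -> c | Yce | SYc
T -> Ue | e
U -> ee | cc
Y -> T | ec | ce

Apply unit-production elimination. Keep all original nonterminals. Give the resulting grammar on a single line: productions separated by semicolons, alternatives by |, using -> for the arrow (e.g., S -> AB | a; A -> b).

Unit productions: Y->T.
Unit pairs (A ⇒* B via units): (Y,T).
S: inherits non-unit rules of {S} → SYc | Yce | c.
T: inherits non-unit rules of {T} → Ue | e.
U: inherits non-unit rules of {U} → cc | ee.
Y: inherits non-unit rules of {T, Y} → Ue | ce | e | ec.

S -> c | SYc | Yce; T -> e | Ue; U -> cc | ee; Y -> e | Ue | ce | ec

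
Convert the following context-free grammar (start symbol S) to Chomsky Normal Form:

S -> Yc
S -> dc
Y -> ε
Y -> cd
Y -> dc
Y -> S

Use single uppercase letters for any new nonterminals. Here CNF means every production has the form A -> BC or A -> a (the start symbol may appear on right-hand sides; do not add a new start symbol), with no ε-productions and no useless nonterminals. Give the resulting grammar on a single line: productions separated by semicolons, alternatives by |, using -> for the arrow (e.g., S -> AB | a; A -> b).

Nullable: {Y}; after ε-elimination: S -> c | Yc | dc; Y -> S | cd | dc.
After unit-elimination: S -> c | Yc | dc; Y -> c | Yc | cd | dc.
TERM: introduce A -> c, B -> d and substitute in every rule of length ≥2.

S -> c | BA | YA; A -> c; B -> d; Y -> c | AB | BA | YA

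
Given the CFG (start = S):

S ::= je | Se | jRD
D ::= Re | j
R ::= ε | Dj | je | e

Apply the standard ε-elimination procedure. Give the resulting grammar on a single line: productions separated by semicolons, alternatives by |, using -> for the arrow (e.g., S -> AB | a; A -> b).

Nullable set: {R}.
S -> jRD: R nullable, giving jD | jRD.
D -> Re: R nullable, giving Re | e.
Drop R -> ε.
Unchanged (no nullable symbols): S -> Se; S -> je; D -> j; R -> Dj; R -> e; R -> je.

S -> Se | jD | je | jRD; D -> e | j | Re; R -> e | Dj | je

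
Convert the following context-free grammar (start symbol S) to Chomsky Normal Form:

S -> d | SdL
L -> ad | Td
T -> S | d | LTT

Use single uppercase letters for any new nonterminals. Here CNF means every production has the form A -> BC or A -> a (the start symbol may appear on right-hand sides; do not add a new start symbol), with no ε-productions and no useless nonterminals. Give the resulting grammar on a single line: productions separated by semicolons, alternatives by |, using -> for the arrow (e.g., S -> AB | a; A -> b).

No ε-productions.
After unit-elimination: S -> d | SdL; L -> Td | ad; T -> d | LTT | SdL.
TERM: introduce B -> a, A -> d and substitute in every rule of length ≥2.
BIN: S -> SAL becomes S -> SC, C -> AL; T -> LTT becomes T -> LD, D -> TT; T -> SAL becomes T -> SE, E -> AL.

S -> d | SC; A -> d; B -> a; C -> AL; D -> TT; E -> AL; L -> BA | TA; T -> d | LD | SE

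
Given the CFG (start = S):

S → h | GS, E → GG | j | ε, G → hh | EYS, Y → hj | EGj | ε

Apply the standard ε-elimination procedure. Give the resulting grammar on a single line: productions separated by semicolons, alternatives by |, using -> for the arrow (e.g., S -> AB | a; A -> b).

Nullable set: {E, Y}.
Drop E -> ε.
G -> EYS: E, Y nullable, giving ES | EYS | S | YS.
Drop Y -> ε.
Y -> EGj: E nullable, giving EGj | Gj.
Unchanged (no nullable symbols): S -> GS; S -> h; E -> GG; E -> j; G -> hh; Y -> hj.

S -> h | GS; E -> j | GG; G -> S | ES | YS | hh | EYS; Y -> Gj | hj | EGj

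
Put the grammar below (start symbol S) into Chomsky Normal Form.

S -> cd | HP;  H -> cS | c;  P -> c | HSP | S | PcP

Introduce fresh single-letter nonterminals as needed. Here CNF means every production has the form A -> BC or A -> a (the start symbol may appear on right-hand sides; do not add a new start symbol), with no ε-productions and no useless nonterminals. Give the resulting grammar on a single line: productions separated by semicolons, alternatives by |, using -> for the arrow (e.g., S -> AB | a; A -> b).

No ε-productions.
After unit-elimination: S -> HP | cd; H -> c | cS; P -> c | HP | cd | HSP | PcP.
TERM: introduce A -> c, B -> d and substitute in every rule of length ≥2.
BIN: P -> HSP becomes P -> HC, C -> SP; P -> PAP becomes P -> PD, D -> AP.

S -> AB | HP; A -> c; B -> d; C -> SP; D -> AP; H -> c | AS; P -> c | AB | HC | HP | PD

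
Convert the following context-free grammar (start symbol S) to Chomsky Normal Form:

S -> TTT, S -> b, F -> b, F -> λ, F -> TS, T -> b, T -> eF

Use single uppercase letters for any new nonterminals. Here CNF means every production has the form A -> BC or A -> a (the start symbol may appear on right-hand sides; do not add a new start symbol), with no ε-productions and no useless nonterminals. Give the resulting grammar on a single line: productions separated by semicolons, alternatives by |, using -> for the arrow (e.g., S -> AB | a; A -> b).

S -> b | TB; A -> e; B -> TT; F -> b | TS; T -> b | e | AF

Nullable: {F}; after ε-elimination: S -> b | TTT; F -> b | TS; T -> b | e | eF.
No unit productions to eliminate.
TERM: introduce A -> e and substitute in every rule of length ≥2.
BIN: S -> TTT becomes S -> TB, B -> TT.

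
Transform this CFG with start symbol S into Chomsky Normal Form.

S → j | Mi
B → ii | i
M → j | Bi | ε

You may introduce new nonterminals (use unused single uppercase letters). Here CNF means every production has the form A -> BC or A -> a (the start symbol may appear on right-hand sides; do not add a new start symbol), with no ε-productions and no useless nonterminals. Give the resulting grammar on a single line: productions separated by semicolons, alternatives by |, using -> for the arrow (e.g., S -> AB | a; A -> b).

S -> i | j | MA; A -> i; B -> i | AA; M -> j | BA

Nullable: {M}; after ε-elimination: S -> i | j | Mi; B -> i | ii; M -> j | Bi.
No unit productions to eliminate.
TERM: introduce A -> i and substitute in every rule of length ≥2.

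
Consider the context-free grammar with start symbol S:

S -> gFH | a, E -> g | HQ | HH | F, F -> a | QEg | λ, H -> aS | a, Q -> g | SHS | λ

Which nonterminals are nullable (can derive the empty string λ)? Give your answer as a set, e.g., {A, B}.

Directly nullable (have an ε-rule): {F, Q}.
E is nullable via E -> F (every symbol on the right is already known nullable).
Not nullable: H, S — each has a terminal in every rule's right-hand side or depends on a non-nullable symbol.

{E, F, Q}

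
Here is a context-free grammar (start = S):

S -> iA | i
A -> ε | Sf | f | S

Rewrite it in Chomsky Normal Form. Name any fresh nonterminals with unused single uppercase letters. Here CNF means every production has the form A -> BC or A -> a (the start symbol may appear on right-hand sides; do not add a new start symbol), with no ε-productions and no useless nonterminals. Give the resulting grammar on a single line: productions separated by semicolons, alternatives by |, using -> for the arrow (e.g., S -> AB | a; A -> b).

S -> i | CA; A -> f | i | CA | SB; B -> f; C -> i

Nullable: {A}; after ε-elimination: S -> i | iA; A -> S | f | Sf.
After unit-elimination: S -> i | iA; A -> f | i | Sf | iA.
TERM: introduce B -> f, C -> i and substitute in every rule of length ≥2.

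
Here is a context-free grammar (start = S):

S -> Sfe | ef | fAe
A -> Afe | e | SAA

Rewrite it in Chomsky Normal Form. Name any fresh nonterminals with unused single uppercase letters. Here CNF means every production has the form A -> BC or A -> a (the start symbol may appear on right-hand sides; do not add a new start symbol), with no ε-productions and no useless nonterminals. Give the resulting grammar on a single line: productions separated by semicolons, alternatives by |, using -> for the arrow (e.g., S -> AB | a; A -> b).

No ε-productions.
No unit productions to eliminate.
TERM: introduce C -> e, B -> f and substitute in every rule of length ≥2.
BIN: A -> ABC becomes A -> AD, D -> BC; A -> SAA becomes A -> SE, E -> AA; S -> BAC becomes S -> BF, F -> AC; S -> SBC becomes S -> SG, G -> BC.

S -> BF | CB | SG; A -> e | AD | SE; B -> f; C -> e; D -> BC; E -> AA; F -> AC; G -> BC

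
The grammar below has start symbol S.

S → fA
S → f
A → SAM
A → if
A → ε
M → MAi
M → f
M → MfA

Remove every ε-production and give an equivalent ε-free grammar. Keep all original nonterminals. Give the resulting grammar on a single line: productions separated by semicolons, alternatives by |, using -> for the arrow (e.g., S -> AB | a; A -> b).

Nullable set: {A}.
S -> fA: A nullable, giving f | fA.
Drop A -> ε.
A -> SAM: A nullable, giving SAM | SM.
M -> MAi: A nullable, giving MAi | Mi.
M -> MfA: A nullable, giving Mf | MfA.
Unchanged (no nullable symbols): S -> f; A -> if; M -> f.

S -> f | fA; A -> SM | if | SAM; M -> f | Mf | Mi | MAi | MfA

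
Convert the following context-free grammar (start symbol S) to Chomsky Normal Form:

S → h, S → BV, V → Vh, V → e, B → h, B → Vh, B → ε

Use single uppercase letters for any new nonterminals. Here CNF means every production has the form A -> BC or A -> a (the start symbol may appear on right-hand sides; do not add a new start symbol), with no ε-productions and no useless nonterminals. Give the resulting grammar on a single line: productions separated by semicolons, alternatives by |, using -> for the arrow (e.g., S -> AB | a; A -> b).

S -> e | h | BV | VA; A -> h; B -> h | VA; V -> e | VA

Nullable: {B}; after ε-elimination: S -> V | h | BV; B -> h | Vh; V -> e | Vh.
After unit-elimination: S -> e | h | BV | Vh; B -> h | Vh; V -> e | Vh.
TERM: introduce A -> h and substitute in every rule of length ≥2.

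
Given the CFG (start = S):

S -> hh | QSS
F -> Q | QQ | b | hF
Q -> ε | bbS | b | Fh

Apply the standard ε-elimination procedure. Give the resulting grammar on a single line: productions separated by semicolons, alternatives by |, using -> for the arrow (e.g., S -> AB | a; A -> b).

S -> SS | hh | QSS; F -> Q | b | h | QQ | hF; Q -> b | h | Fh | bbS

Nullable set: {F, Q}.
S -> QSS: Q nullable, giving QSS | SS.
F -> Q: Q nullable, giving Q.
F -> QQ: Q, Q nullable, giving Q | QQ.
F -> hF: F nullable, giving h | hF.
Drop Q -> ε.
Q -> Fh: F nullable, giving Fh | h.
Unchanged (no nullable symbols): S -> hh; F -> b; Q -> b; Q -> bbS.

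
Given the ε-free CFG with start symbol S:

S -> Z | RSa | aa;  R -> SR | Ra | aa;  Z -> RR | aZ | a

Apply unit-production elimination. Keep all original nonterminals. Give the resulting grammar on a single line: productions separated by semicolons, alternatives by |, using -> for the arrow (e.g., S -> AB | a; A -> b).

S -> a | RR | aZ | aa | RSa; R -> Ra | SR | aa; Z -> a | RR | aZ

Unit productions: S->Z.
Unit pairs (A ⇒* B via units): (S,Z).
S: inherits non-unit rules of {S, Z} → RR | RSa | a | aZ | aa.
R: inherits non-unit rules of {R} → Ra | SR | aa.
Z: inherits non-unit rules of {Z} → RR | a | aZ.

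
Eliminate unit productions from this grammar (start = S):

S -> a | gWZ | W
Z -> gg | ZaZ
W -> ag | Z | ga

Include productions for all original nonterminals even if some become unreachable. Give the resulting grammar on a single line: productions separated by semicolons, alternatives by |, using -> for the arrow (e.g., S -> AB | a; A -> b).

Unit productions: S->W, W->Z.
Unit pairs (A ⇒* B via units): (S,W), (S,Z), (W,Z).
S: inherits non-unit rules of {S, W, Z} → ZaZ | a | ag | gWZ | ga | gg.
W: inherits non-unit rules of {W, Z} → ZaZ | ag | ga | gg.
Z: inherits non-unit rules of {Z} → ZaZ | gg.

S -> a | ag | ga | gg | ZaZ | gWZ; W -> ag | ga | gg | ZaZ; Z -> gg | ZaZ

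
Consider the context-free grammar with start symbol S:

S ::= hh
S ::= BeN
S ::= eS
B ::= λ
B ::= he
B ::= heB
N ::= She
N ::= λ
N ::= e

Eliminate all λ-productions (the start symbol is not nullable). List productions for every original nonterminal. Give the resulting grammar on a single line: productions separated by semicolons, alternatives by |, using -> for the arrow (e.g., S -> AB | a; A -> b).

S -> e | Be | eN | eS | hh | BeN; B -> he | heB; N -> e | She

Nullable set: {B, N}.
S -> BeN: B, N nullable, giving Be | BeN | e | eN.
Drop B -> λ.
B -> heB: B nullable, giving he | heB.
Drop N -> λ.
Unchanged (no nullable symbols): S -> eS; S -> hh; B -> he; N -> She; N -> e.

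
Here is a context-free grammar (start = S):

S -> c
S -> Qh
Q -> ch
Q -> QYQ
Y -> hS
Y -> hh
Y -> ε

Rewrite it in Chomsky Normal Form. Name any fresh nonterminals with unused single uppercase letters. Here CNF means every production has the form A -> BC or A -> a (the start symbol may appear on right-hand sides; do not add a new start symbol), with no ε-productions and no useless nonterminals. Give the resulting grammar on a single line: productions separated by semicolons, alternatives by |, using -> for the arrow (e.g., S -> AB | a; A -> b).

Nullable: {Y}; after ε-elimination: S -> c | Qh; Q -> QQ | ch | QYQ; Y -> hS | hh.
No unit productions to eliminate.
TERM: introduce A -> c, B -> h and substitute in every rule of length ≥2.
BIN: Q -> QYQ becomes Q -> QC, C -> YQ.

S -> c | QB; A -> c; B -> h; C -> YQ; Q -> AB | QC | QQ; Y -> BB | BS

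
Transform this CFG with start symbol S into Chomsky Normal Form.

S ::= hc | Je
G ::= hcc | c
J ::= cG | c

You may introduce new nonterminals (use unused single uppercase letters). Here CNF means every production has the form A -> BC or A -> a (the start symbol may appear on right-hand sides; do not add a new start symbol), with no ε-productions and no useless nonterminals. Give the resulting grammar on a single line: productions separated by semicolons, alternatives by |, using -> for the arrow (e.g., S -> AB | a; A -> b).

S -> AB | JC; A -> h; B -> c; C -> e; D -> BB; G -> c | AD; J -> c | BG

No ε-productions.
No unit productions to eliminate.
TERM: introduce B -> c, C -> e, A -> h and substitute in every rule of length ≥2.
BIN: G -> ABB becomes G -> AD, D -> BB.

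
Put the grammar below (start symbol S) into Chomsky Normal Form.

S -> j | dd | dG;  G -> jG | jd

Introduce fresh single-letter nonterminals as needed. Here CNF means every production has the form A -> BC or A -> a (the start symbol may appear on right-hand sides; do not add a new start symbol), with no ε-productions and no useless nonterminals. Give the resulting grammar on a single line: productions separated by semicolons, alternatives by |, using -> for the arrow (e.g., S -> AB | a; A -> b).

S -> j | BB | BG; A -> j; B -> d; G -> AB | AG

No ε-productions.
No unit productions to eliminate.
TERM: introduce B -> d, A -> j and substitute in every rule of length ≥2.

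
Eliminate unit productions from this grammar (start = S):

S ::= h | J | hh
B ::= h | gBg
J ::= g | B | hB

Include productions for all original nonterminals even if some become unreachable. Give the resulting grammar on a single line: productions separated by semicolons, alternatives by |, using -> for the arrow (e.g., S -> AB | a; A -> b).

S -> g | h | hB | hh | gBg; B -> h | gBg; J -> g | h | hB | gBg

Unit productions: J->B, S->J.
Unit pairs (A ⇒* B via units): (J,B), (S,B), (S,J).
S: inherits non-unit rules of {B, J, S} → g | gBg | h | hB | hh.
B: inherits non-unit rules of {B} → gBg | h.
J: inherits non-unit rules of {B, J} → g | gBg | h | hB.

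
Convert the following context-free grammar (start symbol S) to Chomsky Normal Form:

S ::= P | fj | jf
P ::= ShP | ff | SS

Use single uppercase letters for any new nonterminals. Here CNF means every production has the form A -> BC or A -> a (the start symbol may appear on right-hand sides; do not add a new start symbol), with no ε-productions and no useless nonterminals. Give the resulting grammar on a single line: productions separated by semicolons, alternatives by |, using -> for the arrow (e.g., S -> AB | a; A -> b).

S -> BB | BC | CB | SE | SS; A -> h; B -> f; C -> j; D -> AP; E -> AP; P -> BB | SD | SS

No ε-productions.
After unit-elimination: S -> SS | ff | fj | jf | ShP; P -> SS | ff | ShP.
TERM: introduce B -> f, A -> h, C -> j and substitute in every rule of length ≥2.
BIN: P -> SAP becomes P -> SD, D -> AP; S -> SAP becomes S -> SE, E -> AP.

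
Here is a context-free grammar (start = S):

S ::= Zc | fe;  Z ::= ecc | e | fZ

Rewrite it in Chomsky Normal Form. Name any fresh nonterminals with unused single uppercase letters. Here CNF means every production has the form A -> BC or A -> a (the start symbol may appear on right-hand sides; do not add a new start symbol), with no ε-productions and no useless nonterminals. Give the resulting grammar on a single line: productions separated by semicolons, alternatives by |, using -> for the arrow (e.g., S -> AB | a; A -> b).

S -> BC | ZA; A -> c; B -> f; C -> e; D -> AA; Z -> e | BZ | CD

No ε-productions.
No unit productions to eliminate.
TERM: introduce A -> c, C -> e, B -> f and substitute in every rule of length ≥2.
BIN: Z -> CAA becomes Z -> CD, D -> AA.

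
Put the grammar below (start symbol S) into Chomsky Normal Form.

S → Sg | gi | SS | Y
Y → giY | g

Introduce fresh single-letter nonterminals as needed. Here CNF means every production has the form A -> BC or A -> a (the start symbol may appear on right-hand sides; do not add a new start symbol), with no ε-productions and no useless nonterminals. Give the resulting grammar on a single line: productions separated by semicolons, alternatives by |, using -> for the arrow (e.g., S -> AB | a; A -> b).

S -> g | AB | AC | SA | SS; A -> g; B -> i; C -> BY; D -> BY; Y -> g | AD

No ε-productions.
After unit-elimination: S -> g | SS | Sg | gi | giY; Y -> g | giY.
TERM: introduce A -> g, B -> i and substitute in every rule of length ≥2.
BIN: S -> ABY becomes S -> AC, C -> BY; Y -> ABY becomes Y -> AD, D -> BY.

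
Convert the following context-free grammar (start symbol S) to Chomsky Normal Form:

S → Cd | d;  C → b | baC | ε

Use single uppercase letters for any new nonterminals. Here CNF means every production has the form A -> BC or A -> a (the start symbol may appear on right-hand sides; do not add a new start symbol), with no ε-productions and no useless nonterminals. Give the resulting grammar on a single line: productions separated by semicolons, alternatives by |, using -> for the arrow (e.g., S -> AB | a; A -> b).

S -> d | CD; A -> b; B -> a; C -> b | AB | AE; D -> d; E -> BC

Nullable: {C}; after ε-elimination: S -> d | Cd; C -> b | ba | baC.
No unit productions to eliminate.
TERM: introduce B -> a, A -> b, D -> d and substitute in every rule of length ≥2.
BIN: C -> ABC becomes C -> AE, E -> BC.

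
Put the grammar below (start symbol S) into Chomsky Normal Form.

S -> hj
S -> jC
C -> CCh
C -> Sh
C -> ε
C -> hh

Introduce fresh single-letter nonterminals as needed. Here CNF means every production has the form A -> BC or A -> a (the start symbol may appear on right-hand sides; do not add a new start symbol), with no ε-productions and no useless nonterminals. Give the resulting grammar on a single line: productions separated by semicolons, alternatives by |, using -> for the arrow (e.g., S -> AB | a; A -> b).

S -> j | AB | BC; A -> h; B -> j; C -> h | AA | CA | CD | SA; D -> CA

Nullable: {C}; after ε-elimination: S -> j | hj | jC; C -> h | Ch | Sh | hh | CCh.
No unit productions to eliminate.
TERM: introduce A -> h, B -> j and substitute in every rule of length ≥2.
BIN: C -> CCA becomes C -> CD, D -> CA.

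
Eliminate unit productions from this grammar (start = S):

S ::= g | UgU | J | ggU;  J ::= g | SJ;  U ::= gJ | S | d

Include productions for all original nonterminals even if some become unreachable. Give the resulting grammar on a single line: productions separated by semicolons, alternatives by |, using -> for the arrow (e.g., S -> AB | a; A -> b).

S -> g | SJ | UgU | ggU; J -> g | SJ; U -> d | g | SJ | gJ | UgU | ggU

Unit productions: S->J, U->S.
Unit pairs (A ⇒* B via units): (S,J), (U,J), (U,S).
S: inherits non-unit rules of {J, S} → SJ | UgU | g | ggU.
J: inherits non-unit rules of {J} → SJ | g.
U: inherits non-unit rules of {J, S, U} → SJ | UgU | d | g | gJ | ggU.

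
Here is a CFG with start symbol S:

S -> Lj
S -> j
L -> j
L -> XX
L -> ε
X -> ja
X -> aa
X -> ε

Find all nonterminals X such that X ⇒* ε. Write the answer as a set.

Directly nullable (have an ε-rule): {L, X}.
Not nullable: S — each has a terminal in every rule's right-hand side or depends on a non-nullable symbol.

{L, X}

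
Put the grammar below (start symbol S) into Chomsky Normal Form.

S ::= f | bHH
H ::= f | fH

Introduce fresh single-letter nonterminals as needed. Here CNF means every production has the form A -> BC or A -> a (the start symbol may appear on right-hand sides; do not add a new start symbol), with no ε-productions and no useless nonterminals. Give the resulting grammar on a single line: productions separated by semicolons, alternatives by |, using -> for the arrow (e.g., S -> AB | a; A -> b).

No ε-productions.
No unit productions to eliminate.
TERM: introduce B -> b, A -> f and substitute in every rule of length ≥2.
BIN: S -> BHH becomes S -> BC, C -> HH.

S -> f | BC; A -> f; B -> b; C -> HH; H -> f | AH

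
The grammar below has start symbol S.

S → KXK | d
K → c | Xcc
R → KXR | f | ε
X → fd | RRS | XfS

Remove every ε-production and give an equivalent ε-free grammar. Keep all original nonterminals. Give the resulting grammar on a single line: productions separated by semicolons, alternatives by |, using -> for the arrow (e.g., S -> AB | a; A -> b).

Nullable set: {R}.
Drop R -> ε.
R -> KXR: R nullable, giving KX | KXR.
X -> RRS: R, R nullable, giving RRS | RS | S.
Unchanged (no nullable symbols): S -> KXK; S -> d; K -> Xcc; K -> c; R -> f; X -> XfS; X -> fd.

S -> d | KXK; K -> c | Xcc; R -> f | KX | KXR; X -> S | RS | fd | RRS | XfS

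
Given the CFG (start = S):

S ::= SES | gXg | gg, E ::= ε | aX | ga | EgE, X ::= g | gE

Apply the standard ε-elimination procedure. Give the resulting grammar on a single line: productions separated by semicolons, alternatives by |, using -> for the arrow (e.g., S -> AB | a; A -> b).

S -> SS | gg | SES | gXg; E -> g | Eg | aX | gE | ga | EgE; X -> g | gE

Nullable set: {E}.
S -> SES: E nullable, giving SES | SS.
Drop E -> ε.
E -> EgE: E, E nullable, giving Eg | EgE | g | gE.
X -> gE: E nullable, giving g | gE.
Unchanged (no nullable symbols): S -> gXg; S -> gg; E -> aX; E -> ga; X -> g.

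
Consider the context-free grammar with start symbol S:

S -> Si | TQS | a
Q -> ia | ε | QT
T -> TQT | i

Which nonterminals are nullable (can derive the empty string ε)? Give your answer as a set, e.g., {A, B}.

Directly nullable (have an ε-rule): {Q}.
Not nullable: S, T — each has a terminal in every rule's right-hand side or depends on a non-nullable symbol.

{Q}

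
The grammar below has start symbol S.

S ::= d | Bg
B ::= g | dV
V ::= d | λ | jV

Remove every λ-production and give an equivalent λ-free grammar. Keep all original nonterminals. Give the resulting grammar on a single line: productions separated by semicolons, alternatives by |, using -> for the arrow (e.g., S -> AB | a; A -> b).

S -> d | Bg; B -> d | g | dV; V -> d | j | jV

Nullable set: {V}.
B -> dV: V nullable, giving d | dV.
Drop V -> λ.
V -> jV: V nullable, giving j | jV.
Unchanged (no nullable symbols): S -> Bg; S -> d; B -> g; V -> d.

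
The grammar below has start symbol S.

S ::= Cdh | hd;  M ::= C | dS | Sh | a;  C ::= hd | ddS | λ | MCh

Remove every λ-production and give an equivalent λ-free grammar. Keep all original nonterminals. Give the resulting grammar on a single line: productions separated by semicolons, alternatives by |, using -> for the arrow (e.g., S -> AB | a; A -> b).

S -> dh | hd | Cdh; C -> h | Ch | Mh | hd | MCh | ddS; M -> C | a | Sh | dS

Nullable set: {C, M}.
S -> Cdh: C nullable, giving Cdh | dh.
Drop C -> λ.
C -> MCh: M, C nullable, giving Ch | MCh | Mh | h.
M -> C: C nullable, giving C.
Unchanged (no nullable symbols): S -> hd; C -> ddS; C -> hd; M -> Sh; M -> a; M -> dS.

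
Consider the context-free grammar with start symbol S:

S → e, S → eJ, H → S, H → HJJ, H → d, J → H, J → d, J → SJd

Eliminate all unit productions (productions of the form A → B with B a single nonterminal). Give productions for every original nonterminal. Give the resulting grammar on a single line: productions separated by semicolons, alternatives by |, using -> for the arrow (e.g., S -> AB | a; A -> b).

Unit productions: H->S, J->H.
Unit pairs (A ⇒* B via units): (H,S), (J,H), (J,S).
S: inherits non-unit rules of {S} → e | eJ.
H: inherits non-unit rules of {H, S} → HJJ | d | e | eJ.
J: inherits non-unit rules of {H, J, S} → HJJ | SJd | d | e | eJ.

S -> e | eJ; H -> d | e | eJ | HJJ; J -> d | e | eJ | HJJ | SJd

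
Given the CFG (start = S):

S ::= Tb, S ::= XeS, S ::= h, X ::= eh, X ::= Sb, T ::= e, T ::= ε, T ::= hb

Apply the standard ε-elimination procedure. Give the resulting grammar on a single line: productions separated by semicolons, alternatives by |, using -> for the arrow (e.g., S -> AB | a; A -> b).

Nullable set: {T}.
S -> Tb: T nullable, giving Tb | b.
Drop T -> ε.
Unchanged (no nullable symbols): S -> XeS; S -> h; T -> e; T -> hb; X -> Sb; X -> eh.

S -> b | h | Tb | XeS; T -> e | hb; X -> Sb | eh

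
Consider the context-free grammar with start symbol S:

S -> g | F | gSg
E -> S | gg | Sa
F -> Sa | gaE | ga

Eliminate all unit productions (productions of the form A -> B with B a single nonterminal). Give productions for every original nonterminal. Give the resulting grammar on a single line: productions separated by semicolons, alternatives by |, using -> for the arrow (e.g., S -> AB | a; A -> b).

Unit productions: E->S, S->F.
Unit pairs (A ⇒* B via units): (E,F), (E,S), (S,F).
S: inherits non-unit rules of {F, S} → Sa | g | gSg | ga | gaE.
E: inherits non-unit rules of {E, F, S} → Sa | g | gSg | ga | gaE | gg.
F: inherits non-unit rules of {F} → Sa | ga | gaE.

S -> g | Sa | ga | gSg | gaE; E -> g | Sa | ga | gg | gSg | gaE; F -> Sa | ga | gaE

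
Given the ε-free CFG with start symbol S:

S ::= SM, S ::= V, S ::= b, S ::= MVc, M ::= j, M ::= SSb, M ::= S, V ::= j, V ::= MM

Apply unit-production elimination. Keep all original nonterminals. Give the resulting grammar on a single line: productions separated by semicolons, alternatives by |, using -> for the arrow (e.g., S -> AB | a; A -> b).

Unit productions: M->S, S->V.
Unit pairs (A ⇒* B via units): (M,S), (M,V), (S,V).
S: inherits non-unit rules of {S, V} → MM | MVc | SM | b | j.
M: inherits non-unit rules of {M, S, V} → MM | MVc | SM | SSb | b | j.
V: inherits non-unit rules of {V} → MM | j.

S -> b | j | MM | SM | MVc; M -> b | j | MM | SM | MVc | SSb; V -> j | MM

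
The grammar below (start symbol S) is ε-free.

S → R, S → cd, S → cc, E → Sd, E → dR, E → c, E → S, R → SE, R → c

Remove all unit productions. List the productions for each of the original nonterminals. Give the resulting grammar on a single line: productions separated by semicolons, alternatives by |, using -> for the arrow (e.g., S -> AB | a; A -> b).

S -> c | SE | cc | cd; E -> c | SE | Sd | cc | cd | dR; R -> c | SE

Unit productions: E->S, S->R.
Unit pairs (A ⇒* B via units): (E,R), (E,S), (S,R).
S: inherits non-unit rules of {R, S} → SE | c | cc | cd.
E: inherits non-unit rules of {E, R, S} → SE | Sd | c | cc | cd | dR.
R: inherits non-unit rules of {R} → SE | c.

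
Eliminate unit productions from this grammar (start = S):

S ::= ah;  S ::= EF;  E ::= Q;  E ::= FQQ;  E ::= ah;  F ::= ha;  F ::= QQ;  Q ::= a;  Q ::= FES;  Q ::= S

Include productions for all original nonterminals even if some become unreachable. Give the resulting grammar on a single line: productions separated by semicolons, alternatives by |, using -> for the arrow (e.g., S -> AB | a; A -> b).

S -> EF | ah; E -> a | EF | ah | FES | FQQ; F -> QQ | ha; Q -> a | EF | ah | FES

Unit productions: E->Q, Q->S.
Unit pairs (A ⇒* B via units): (E,Q), (E,S), (Q,S).
S: inherits non-unit rules of {S} → EF | ah.
E: inherits non-unit rules of {E, Q, S} → EF | FES | FQQ | a | ah.
F: inherits non-unit rules of {F} → QQ | ha.
Q: inherits non-unit rules of {Q, S} → EF | FES | a | ah.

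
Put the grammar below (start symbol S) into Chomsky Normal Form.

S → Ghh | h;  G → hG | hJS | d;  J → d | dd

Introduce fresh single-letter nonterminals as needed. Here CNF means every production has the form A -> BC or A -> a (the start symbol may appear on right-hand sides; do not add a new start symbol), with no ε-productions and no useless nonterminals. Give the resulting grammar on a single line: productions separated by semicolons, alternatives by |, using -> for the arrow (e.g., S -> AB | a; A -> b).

No ε-productions.
No unit productions to eliminate.
TERM: introduce B -> d, A -> h and substitute in every rule of length ≥2.
BIN: G -> AJS becomes G -> AC, C -> JS; S -> GAA becomes S -> GD, D -> AA.

S -> h | GD; A -> h; B -> d; C -> JS; D -> AA; G -> d | AC | AG; J -> d | BB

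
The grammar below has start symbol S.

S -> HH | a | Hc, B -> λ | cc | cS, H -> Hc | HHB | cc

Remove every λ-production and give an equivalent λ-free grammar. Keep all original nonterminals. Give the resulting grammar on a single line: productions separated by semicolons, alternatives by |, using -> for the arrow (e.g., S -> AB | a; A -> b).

S -> a | HH | Hc; B -> cS | cc; H -> HH | Hc | cc | HHB

Nullable set: {B}.
Drop B -> λ.
H -> HHB: B nullable, giving HH | HHB.
Unchanged (no nullable symbols): S -> HH; S -> Hc; S -> a; B -> cS; B -> cc; H -> Hc; H -> cc.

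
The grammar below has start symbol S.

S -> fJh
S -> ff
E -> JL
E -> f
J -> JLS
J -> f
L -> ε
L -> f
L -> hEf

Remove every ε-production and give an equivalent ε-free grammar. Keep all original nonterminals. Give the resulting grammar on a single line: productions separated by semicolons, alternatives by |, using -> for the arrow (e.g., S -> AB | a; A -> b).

Nullable set: {L}.
E -> JL: L nullable, giving J | JL.
J -> JLS: L nullable, giving JLS | JS.
Drop L -> ε.
Unchanged (no nullable symbols): S -> fJh; S -> ff; E -> f; J -> f; L -> f; L -> hEf.

S -> ff | fJh; E -> J | f | JL; J -> f | JS | JLS; L -> f | hEf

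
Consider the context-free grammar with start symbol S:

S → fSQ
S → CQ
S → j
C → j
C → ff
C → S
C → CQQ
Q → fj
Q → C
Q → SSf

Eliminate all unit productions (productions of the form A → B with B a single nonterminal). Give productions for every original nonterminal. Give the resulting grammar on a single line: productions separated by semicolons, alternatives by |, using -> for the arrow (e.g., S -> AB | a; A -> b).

Unit productions: C->S, Q->C.
Unit pairs (A ⇒* B via units): (C,S), (Q,C), (Q,S).
S: inherits non-unit rules of {S} → CQ | fSQ | j.
C: inherits non-unit rules of {C, S} → CQ | CQQ | fSQ | ff | j.
Q: inherits non-unit rules of {C, Q, S} → CQ | CQQ | SSf | fSQ | ff | fj | j.

S -> j | CQ | fSQ; C -> j | CQ | ff | CQQ | fSQ; Q -> j | CQ | ff | fj | CQQ | SSf | fSQ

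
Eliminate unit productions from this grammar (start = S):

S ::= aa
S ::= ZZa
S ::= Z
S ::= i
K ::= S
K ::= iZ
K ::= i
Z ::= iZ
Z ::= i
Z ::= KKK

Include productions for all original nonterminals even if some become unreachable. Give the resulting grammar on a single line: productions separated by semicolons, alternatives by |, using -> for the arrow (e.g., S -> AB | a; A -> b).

S -> i | aa | iZ | KKK | ZZa; K -> i | aa | iZ | KKK | ZZa; Z -> i | iZ | KKK

Unit productions: K->S, S->Z.
Unit pairs (A ⇒* B via units): (K,S), (K,Z), (S,Z).
S: inherits non-unit rules of {S, Z} → KKK | ZZa | aa | i | iZ.
K: inherits non-unit rules of {K, S, Z} → KKK | ZZa | aa | i | iZ.
Z: inherits non-unit rules of {Z} → KKK | i | iZ.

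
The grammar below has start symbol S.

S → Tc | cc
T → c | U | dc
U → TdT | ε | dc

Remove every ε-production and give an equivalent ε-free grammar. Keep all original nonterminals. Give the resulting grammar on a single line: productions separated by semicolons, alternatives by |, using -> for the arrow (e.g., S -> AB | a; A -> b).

Nullable set: {T, U}.
S -> Tc: T nullable, giving Tc | c.
T -> U: U nullable, giving U.
Drop U -> ε.
U -> TdT: T, T nullable, giving Td | TdT | d | dT.
Unchanged (no nullable symbols): S -> cc; T -> c; T -> dc; U -> dc.

S -> c | Tc | cc; T -> U | c | dc; U -> d | Td | dT | dc | TdT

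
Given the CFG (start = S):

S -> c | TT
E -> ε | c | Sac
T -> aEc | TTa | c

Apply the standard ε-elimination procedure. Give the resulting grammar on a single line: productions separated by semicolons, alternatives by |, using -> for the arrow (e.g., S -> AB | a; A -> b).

Nullable set: {E}.
Drop E -> ε.
T -> aEc: E nullable, giving aEc | ac.
Unchanged (no nullable symbols): S -> TT; S -> c; E -> Sac; E -> c; T -> TTa; T -> c.

S -> c | TT; E -> c | Sac; T -> c | ac | TTa | aEc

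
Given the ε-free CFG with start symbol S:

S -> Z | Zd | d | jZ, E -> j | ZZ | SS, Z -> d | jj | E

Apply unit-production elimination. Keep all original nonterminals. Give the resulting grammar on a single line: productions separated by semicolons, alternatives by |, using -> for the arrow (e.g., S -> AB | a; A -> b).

Unit productions: S->Z, Z->E.
Unit pairs (A ⇒* B via units): (S,E), (S,Z), (Z,E).
S: inherits non-unit rules of {E, S, Z} → SS | ZZ | Zd | d | j | jZ | jj.
E: inherits non-unit rules of {E} → SS | ZZ | j.
Z: inherits non-unit rules of {E, Z} → SS | ZZ | d | j | jj.

S -> d | j | SS | ZZ | Zd | jZ | jj; E -> j | SS | ZZ; Z -> d | j | SS | ZZ | jj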